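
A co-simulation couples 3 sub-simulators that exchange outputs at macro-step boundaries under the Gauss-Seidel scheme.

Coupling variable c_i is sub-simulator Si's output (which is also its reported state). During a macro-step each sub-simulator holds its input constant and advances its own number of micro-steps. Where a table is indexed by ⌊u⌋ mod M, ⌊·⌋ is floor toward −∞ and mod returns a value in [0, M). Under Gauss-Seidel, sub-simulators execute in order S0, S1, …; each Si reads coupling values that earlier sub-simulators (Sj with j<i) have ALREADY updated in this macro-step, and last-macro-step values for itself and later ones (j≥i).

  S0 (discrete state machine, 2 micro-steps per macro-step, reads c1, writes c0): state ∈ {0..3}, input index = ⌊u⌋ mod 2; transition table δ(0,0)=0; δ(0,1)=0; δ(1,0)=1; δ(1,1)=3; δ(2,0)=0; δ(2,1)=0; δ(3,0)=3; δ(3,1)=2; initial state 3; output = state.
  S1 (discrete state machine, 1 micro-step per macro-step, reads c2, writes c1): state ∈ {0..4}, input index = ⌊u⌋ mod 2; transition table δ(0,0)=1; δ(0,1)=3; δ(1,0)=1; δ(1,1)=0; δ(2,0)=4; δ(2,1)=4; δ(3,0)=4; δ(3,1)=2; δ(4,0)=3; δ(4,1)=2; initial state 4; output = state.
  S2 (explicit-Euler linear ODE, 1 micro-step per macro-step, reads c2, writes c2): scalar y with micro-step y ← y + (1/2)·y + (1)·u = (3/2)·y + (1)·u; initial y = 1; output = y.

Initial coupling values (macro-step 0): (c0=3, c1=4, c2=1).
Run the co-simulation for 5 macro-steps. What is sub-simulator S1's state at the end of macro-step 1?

S1 state at macro-step 1 = 2

macro 1: S0 reads c1=4 → after 2×micro: 3; S1 reads c2=1 → after 1×micro: 2; S2 reads c2=1 → after 1×micro: 5/2 ⇒ (c0=3, c1=2, c2=5/2)
macro 2: S0 reads c1=2 → after 2×micro: 3; S1 reads c2=5/2 → after 1×micro: 4; S2 reads c2=5/2 → after 1×micro: 25/4 ⇒ (c0=3, c1=4, c2=25/4)
macro 3: S0 reads c1=4 → after 2×micro: 3; S1 reads c2=25/4 → after 1×micro: 3; S2 reads c2=25/4 → after 1×micro: 125/8 ⇒ (c0=3, c1=3, c2=125/8)
macro 4: S0 reads c1=3 → after 2×micro: 0; S1 reads c2=125/8 → after 1×micro: 2; S2 reads c2=125/8 → after 1×micro: 625/16 ⇒ (c0=0, c1=2, c2=625/16)
macro 5: S0 reads c1=2 → after 2×micro: 0; S1 reads c2=625/16 → after 1×micro: 4; S2 reads c2=625/16 → after 1×micro: 3125/32 ⇒ (c0=0, c1=4, c2=3125/32)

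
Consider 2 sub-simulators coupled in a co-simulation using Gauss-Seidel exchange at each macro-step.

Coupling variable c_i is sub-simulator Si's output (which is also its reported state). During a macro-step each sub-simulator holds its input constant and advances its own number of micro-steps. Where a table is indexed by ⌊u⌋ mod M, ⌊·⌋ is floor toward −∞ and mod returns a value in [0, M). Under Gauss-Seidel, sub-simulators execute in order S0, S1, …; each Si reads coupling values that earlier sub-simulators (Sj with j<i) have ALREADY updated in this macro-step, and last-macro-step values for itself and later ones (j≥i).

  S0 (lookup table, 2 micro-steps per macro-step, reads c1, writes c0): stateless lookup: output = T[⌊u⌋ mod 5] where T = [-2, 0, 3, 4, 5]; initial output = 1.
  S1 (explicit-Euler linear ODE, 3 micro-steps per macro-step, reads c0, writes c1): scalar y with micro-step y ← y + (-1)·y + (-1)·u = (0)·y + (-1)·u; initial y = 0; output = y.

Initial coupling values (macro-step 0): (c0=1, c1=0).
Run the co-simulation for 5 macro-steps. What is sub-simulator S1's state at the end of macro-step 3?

macro 1: S0 reads c1=0 → after 2×micro: -2; S1 reads c0=-2 → after 3×micro: 2 ⇒ (c0=-2, c1=2)
macro 2: S0 reads c1=2 → after 2×micro: 3; S1 reads c0=3 → after 3×micro: -3 ⇒ (c0=3, c1=-3)
macro 3: S0 reads c1=-3 → after 2×micro: 3; S1 reads c0=3 → after 3×micro: -3 ⇒ (c0=3, c1=-3)
macro 4: S0 reads c1=-3 → after 2×micro: 3; S1 reads c0=3 → after 3×micro: -3 ⇒ (c0=3, c1=-3)
macro 5: S0 reads c1=-3 → after 2×micro: 3; S1 reads c0=3 → after 3×micro: -3 ⇒ (c0=3, c1=-3)

S1 state at macro-step 3 = -3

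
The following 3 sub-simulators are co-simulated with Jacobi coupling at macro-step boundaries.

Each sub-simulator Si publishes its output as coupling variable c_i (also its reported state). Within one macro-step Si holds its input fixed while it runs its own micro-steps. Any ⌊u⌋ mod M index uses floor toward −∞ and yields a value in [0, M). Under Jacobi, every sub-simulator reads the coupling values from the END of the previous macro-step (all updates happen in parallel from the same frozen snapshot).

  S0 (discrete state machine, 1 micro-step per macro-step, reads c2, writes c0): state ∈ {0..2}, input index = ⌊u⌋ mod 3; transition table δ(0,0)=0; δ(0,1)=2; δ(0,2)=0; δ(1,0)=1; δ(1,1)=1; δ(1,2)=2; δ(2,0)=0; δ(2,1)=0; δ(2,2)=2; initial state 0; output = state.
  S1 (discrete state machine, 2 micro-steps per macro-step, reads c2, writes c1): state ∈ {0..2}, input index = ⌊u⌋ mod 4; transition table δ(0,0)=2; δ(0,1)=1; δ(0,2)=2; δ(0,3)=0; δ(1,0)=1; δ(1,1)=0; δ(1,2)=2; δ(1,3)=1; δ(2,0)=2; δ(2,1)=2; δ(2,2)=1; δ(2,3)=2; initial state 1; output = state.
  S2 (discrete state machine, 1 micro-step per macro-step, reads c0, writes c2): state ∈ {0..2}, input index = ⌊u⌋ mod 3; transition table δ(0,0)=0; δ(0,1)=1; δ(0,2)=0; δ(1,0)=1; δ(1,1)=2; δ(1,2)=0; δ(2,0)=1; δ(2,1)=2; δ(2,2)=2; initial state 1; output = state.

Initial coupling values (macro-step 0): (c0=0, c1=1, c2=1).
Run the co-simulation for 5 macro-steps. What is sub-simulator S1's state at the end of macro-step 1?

macro 1: S0 reads c2=1 → after 1×micro: 2; S1 reads c2=1 → after 2×micro: 1; S2 reads c0=0 → after 1×micro: 1 ⇒ (c0=2, c1=1, c2=1)
macro 2: S0 reads c2=1 → after 1×micro: 0; S1 reads c2=1 → after 2×micro: 1; S2 reads c0=2 → after 1×micro: 0 ⇒ (c0=0, c1=1, c2=0)
macro 3: S0 reads c2=0 → after 1×micro: 0; S1 reads c2=0 → after 2×micro: 1; S2 reads c0=0 → after 1×micro: 0 ⇒ (c0=0, c1=1, c2=0)
macro 4: S0 reads c2=0 → after 1×micro: 0; S1 reads c2=0 → after 2×micro: 1; S2 reads c0=0 → after 1×micro: 0 ⇒ (c0=0, c1=1, c2=0)
macro 5: S0 reads c2=0 → after 1×micro: 0; S1 reads c2=0 → after 2×micro: 1; S2 reads c0=0 → after 1×micro: 0 ⇒ (c0=0, c1=1, c2=0)

S1 state at macro-step 1 = 1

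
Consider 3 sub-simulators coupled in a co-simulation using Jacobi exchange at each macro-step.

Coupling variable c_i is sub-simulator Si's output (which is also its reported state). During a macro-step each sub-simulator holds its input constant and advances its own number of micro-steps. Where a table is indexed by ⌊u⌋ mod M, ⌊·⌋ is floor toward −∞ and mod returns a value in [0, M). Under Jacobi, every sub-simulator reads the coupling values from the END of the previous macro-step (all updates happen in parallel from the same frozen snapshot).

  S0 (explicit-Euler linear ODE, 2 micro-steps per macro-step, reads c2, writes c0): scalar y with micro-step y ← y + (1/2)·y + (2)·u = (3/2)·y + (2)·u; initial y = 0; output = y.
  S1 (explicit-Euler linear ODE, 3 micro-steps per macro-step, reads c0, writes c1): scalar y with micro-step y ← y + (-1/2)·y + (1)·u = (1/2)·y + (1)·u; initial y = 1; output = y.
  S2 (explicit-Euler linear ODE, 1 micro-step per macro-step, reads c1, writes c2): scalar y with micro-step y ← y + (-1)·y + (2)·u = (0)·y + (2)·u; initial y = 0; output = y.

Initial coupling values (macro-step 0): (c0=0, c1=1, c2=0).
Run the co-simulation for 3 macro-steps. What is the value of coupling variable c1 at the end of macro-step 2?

c1 at macro-step 2 = 1/64

macro 1: S0 reads c2=0 → after 2×micro: 0; S1 reads c0=0 → after 3×micro: 1/8; S2 reads c1=1 → after 1×micro: 2 ⇒ (c0=0, c1=1/8, c2=2)
macro 2: S0 reads c2=2 → after 2×micro: 10; S1 reads c0=0 → after 3×micro: 1/64; S2 reads c1=1/8 → after 1×micro: 1/4 ⇒ (c0=10, c1=1/64, c2=1/4)
macro 3: S0 reads c2=1/4 → after 2×micro: 95/4; S1 reads c0=10 → after 3×micro: 8961/512; S2 reads c1=1/64 → after 1×micro: 1/32 ⇒ (c0=95/4, c1=8961/512, c2=1/32)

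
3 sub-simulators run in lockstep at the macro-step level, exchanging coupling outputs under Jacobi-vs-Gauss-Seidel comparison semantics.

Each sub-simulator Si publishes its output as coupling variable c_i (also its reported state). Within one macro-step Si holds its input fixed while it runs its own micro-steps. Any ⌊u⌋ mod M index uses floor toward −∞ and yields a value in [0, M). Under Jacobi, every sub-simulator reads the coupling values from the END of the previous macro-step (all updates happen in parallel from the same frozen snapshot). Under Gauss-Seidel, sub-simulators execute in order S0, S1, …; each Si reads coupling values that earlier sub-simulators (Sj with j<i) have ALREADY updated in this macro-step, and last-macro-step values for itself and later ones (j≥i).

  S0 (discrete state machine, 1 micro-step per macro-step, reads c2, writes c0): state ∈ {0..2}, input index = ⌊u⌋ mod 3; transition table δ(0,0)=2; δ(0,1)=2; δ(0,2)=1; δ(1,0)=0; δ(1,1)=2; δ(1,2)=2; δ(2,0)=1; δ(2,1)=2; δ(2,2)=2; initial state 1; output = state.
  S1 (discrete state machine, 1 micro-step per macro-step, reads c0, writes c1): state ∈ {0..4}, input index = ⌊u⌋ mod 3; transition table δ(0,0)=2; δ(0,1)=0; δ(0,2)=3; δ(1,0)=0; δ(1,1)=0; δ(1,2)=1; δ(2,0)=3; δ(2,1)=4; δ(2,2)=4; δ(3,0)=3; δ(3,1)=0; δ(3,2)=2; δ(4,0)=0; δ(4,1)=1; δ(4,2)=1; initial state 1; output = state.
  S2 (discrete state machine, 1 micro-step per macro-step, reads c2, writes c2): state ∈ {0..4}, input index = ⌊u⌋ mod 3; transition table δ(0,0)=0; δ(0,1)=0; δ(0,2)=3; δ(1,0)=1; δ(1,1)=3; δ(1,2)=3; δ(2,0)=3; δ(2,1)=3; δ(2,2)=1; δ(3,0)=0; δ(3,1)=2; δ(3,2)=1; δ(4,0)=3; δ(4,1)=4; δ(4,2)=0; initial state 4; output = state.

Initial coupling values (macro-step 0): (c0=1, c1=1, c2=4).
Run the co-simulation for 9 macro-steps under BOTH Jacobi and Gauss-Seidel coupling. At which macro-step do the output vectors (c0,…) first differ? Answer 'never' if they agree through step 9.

[Jacobi] macro 1: S0 reads c2=4 → after 1×micro: 2; S1 reads c0=1 → after 1×micro: 0; S2 reads c2=4 → after 1×micro: 4 ⇒ (c0=2, c1=0, c2=4)
[Jacobi] macro 2: S0 reads c2=4 → after 1×micro: 2; S1 reads c0=2 → after 1×micro: 3; S2 reads c2=4 → after 1×micro: 4 ⇒ (c0=2, c1=3, c2=4)
[Jacobi] macro 3: S0 reads c2=4 → after 1×micro: 2; S1 reads c0=2 → after 1×micro: 2; S2 reads c2=4 → after 1×micro: 4 ⇒ (c0=2, c1=2, c2=4)
[Jacobi] macro 4: S0 reads c2=4 → after 1×micro: 2; S1 reads c0=2 → after 1×micro: 4; S2 reads c2=4 → after 1×micro: 4 ⇒ (c0=2, c1=4, c2=4)
[Jacobi] macro 5: S0 reads c2=4 → after 1×micro: 2; S1 reads c0=2 → after 1×micro: 1; S2 reads c2=4 → after 1×micro: 4 ⇒ (c0=2, c1=1, c2=4)
[Jacobi] macro 6: S0 reads c2=4 → after 1×micro: 2; S1 reads c0=2 → after 1×micro: 1; S2 reads c2=4 → after 1×micro: 4 ⇒ (c0=2, c1=1, c2=4)
[Jacobi] macro 7: S0 reads c2=4 → after 1×micro: 2; S1 reads c0=2 → after 1×micro: 1; S2 reads c2=4 → after 1×micro: 4 ⇒ (c0=2, c1=1, c2=4)
[Jacobi] macro 8: S0 reads c2=4 → after 1×micro: 2; S1 reads c0=2 → after 1×micro: 1; S2 reads c2=4 → after 1×micro: 4 ⇒ (c0=2, c1=1, c2=4)
[Jacobi] macro 9: S0 reads c2=4 → after 1×micro: 2; S1 reads c0=2 → after 1×micro: 1; S2 reads c2=4 → after 1×micro: 4 ⇒ (c0=2, c1=1, c2=4)
[Gauss-Seidel] macro 1: S0 reads c2=4 → after 1×micro: 2; S1 reads c0=2 → after 1×micro: 1; S2 reads c2=4 → after 1×micro: 4 ⇒ (c0=2, c1=1, c2=4)
[Gauss-Seidel] macro 2: S0 reads c2=4 → after 1×micro: 2; S1 reads c0=2 → after 1×micro: 1; S2 reads c2=4 → after 1×micro: 4 ⇒ (c0=2, c1=1, c2=4)
[Gauss-Seidel] macro 3: S0 reads c2=4 → after 1×micro: 2; S1 reads c0=2 → after 1×micro: 1; S2 reads c2=4 → after 1×micro: 4 ⇒ (c0=2, c1=1, c2=4)
[Gauss-Seidel] macro 4: S0 reads c2=4 → after 1×micro: 2; S1 reads c0=2 → after 1×micro: 1; S2 reads c2=4 → after 1×micro: 4 ⇒ (c0=2, c1=1, c2=4)
[Gauss-Seidel] macro 5: S0 reads c2=4 → after 1×micro: 2; S1 reads c0=2 → after 1×micro: 1; S2 reads c2=4 → after 1×micro: 4 ⇒ (c0=2, c1=1, c2=4)
[Gauss-Seidel] macro 6: S0 reads c2=4 → after 1×micro: 2; S1 reads c0=2 → after 1×micro: 1; S2 reads c2=4 → after 1×micro: 4 ⇒ (c0=2, c1=1, c2=4)
[Gauss-Seidel] macro 7: S0 reads c2=4 → after 1×micro: 2; S1 reads c0=2 → after 1×micro: 1; S2 reads c2=4 → after 1×micro: 4 ⇒ (c0=2, c1=1, c2=4)
[Gauss-Seidel] macro 8: S0 reads c2=4 → after 1×micro: 2; S1 reads c0=2 → after 1×micro: 1; S2 reads c2=4 → after 1×micro: 4 ⇒ (c0=2, c1=1, c2=4)
[Gauss-Seidel] macro 9: S0 reads c2=4 → after 1×micro: 2; S1 reads c0=2 → after 1×micro: 1; S2 reads c2=4 → after 1×micro: 4 ⇒ (c0=2, c1=1, c2=4)

first divergence at macro-step: 1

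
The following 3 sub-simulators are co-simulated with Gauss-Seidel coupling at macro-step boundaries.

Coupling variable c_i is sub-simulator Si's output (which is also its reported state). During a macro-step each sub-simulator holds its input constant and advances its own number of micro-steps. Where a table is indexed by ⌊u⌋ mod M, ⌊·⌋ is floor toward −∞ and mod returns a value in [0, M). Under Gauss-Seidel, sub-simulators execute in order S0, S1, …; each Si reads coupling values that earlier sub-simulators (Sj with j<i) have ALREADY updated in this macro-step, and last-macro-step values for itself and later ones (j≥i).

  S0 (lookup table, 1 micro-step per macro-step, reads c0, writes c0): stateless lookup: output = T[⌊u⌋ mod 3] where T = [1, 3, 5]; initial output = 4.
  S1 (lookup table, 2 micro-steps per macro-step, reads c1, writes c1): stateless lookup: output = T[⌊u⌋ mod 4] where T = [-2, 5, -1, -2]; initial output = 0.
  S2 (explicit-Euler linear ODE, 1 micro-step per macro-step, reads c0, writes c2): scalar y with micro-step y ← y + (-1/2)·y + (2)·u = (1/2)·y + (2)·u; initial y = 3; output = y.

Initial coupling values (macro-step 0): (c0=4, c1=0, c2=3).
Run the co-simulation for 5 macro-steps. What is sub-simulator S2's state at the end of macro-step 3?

macro 1: S0 reads c0=4 → after 1×micro: 3; S1 reads c1=0 → after 2×micro: -2; S2 reads c0=3 → after 1×micro: 15/2 ⇒ (c0=3, c1=-2, c2=15/2)
macro 2: S0 reads c0=3 → after 1×micro: 1; S1 reads c1=-2 → after 2×micro: -1; S2 reads c0=1 → after 1×micro: 23/4 ⇒ (c0=1, c1=-1, c2=23/4)
macro 3: S0 reads c0=1 → after 1×micro: 3; S1 reads c1=-1 → after 2×micro: -2; S2 reads c0=3 → after 1×micro: 71/8 ⇒ (c0=3, c1=-2, c2=71/8)
macro 4: S0 reads c0=3 → after 1×micro: 1; S1 reads c1=-2 → after 2×micro: -1; S2 reads c0=1 → after 1×micro: 103/16 ⇒ (c0=1, c1=-1, c2=103/16)
macro 5: S0 reads c0=1 → after 1×micro: 3; S1 reads c1=-1 → after 2×micro: -2; S2 reads c0=3 → after 1×micro: 295/32 ⇒ (c0=3, c1=-2, c2=295/32)

S2 state at macro-step 3 = 71/8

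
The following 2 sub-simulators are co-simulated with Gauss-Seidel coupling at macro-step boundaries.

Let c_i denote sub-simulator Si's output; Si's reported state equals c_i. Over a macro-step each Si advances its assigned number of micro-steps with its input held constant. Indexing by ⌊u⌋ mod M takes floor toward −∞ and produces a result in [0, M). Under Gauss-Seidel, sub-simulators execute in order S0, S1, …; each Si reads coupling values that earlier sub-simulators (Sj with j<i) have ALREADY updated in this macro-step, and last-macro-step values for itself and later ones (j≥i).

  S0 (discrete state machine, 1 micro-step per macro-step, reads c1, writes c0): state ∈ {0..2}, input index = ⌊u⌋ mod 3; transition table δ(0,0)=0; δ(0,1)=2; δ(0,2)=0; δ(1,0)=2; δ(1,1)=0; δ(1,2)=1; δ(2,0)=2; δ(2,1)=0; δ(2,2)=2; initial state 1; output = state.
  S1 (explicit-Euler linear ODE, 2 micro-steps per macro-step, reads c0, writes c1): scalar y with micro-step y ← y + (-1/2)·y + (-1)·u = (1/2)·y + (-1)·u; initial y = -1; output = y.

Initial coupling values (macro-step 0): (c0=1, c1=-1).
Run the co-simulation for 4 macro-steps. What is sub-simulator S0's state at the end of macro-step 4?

S0 state at macro-step 4 = 0

macro 1: S0 reads c1=-1 → after 1×micro: 1; S1 reads c0=1 → after 2×micro: -7/4 ⇒ (c0=1, c1=-7/4)
macro 2: S0 reads c1=-7/4 → after 1×micro: 0; S1 reads c0=0 → after 2×micro: -7/16 ⇒ (c0=0, c1=-7/16)
macro 3: S0 reads c1=-7/16 → after 1×micro: 0; S1 reads c0=0 → after 2×micro: -7/64 ⇒ (c0=0, c1=-7/64)
macro 4: S0 reads c1=-7/64 → after 1×micro: 0; S1 reads c0=0 → after 2×micro: -7/256 ⇒ (c0=0, c1=-7/256)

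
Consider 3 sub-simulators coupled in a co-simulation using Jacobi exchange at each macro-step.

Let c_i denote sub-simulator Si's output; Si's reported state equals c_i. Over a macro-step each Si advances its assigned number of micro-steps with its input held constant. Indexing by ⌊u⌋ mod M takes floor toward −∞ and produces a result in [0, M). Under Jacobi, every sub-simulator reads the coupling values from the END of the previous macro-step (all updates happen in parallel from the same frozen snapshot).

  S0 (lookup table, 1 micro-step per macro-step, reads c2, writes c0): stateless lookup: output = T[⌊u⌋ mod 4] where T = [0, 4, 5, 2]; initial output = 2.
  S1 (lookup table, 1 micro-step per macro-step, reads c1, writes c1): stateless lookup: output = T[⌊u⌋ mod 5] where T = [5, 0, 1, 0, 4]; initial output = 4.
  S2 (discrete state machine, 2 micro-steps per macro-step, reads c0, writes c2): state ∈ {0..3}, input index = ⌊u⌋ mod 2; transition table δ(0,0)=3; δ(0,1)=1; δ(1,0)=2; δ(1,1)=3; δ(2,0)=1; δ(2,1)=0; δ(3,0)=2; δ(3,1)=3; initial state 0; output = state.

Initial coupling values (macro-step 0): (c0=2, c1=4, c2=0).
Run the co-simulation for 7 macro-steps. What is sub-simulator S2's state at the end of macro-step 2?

macro 1: S0 reads c2=0 → after 1×micro: 0; S1 reads c1=4 → after 1×micro: 4; S2 reads c0=2 → after 2×micro: 2 ⇒ (c0=0, c1=4, c2=2)
macro 2: S0 reads c2=2 → after 1×micro: 5; S1 reads c1=4 → after 1×micro: 4; S2 reads c0=0 → after 2×micro: 2 ⇒ (c0=5, c1=4, c2=2)
macro 3: S0 reads c2=2 → after 1×micro: 5; S1 reads c1=4 → after 1×micro: 4; S2 reads c0=5 → after 2×micro: 1 ⇒ (c0=5, c1=4, c2=1)
macro 4: S0 reads c2=1 → after 1×micro: 4; S1 reads c1=4 → after 1×micro: 4; S2 reads c0=5 → after 2×micro: 3 ⇒ (c0=4, c1=4, c2=3)
macro 5: S0 reads c2=3 → after 1×micro: 2; S1 reads c1=4 → after 1×micro: 4; S2 reads c0=4 → after 2×micro: 1 ⇒ (c0=2, c1=4, c2=1)
macro 6: S0 reads c2=1 → after 1×micro: 4; S1 reads c1=4 → after 1×micro: 4; S2 reads c0=2 → after 2×micro: 1 ⇒ (c0=4, c1=4, c2=1)
macro 7: S0 reads c2=1 → after 1×micro: 4; S1 reads c1=4 → after 1×micro: 4; S2 reads c0=4 → after 2×micro: 1 ⇒ (c0=4, c1=4, c2=1)

S2 state at macro-step 2 = 2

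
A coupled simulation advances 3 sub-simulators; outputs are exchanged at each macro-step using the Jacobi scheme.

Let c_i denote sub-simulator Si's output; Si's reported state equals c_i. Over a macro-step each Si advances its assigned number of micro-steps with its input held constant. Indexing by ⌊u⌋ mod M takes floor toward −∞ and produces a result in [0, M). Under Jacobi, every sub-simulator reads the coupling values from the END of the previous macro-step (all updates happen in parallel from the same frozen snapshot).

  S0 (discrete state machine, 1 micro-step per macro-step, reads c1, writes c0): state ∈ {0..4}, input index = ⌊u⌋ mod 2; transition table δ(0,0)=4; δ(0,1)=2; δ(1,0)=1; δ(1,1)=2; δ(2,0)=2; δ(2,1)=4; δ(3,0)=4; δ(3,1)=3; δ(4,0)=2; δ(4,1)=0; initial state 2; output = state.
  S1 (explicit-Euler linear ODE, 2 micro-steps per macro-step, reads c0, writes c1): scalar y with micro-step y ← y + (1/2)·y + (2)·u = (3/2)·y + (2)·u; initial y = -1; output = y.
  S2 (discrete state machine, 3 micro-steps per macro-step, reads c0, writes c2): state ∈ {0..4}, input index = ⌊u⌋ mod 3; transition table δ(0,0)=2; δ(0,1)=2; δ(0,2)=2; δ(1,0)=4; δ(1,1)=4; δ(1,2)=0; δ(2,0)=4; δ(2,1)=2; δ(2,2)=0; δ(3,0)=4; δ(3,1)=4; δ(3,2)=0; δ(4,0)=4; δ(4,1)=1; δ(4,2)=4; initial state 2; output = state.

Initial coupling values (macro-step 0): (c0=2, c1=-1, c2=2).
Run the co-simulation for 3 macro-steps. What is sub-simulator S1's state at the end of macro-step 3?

S1 state at macro-step 3 = 5391/64

macro 1: S0 reads c1=-1 → after 1×micro: 4; S1 reads c0=2 → after 2×micro: 31/4; S2 reads c0=2 → after 3×micro: 0 ⇒ (c0=4, c1=31/4, c2=0)
macro 2: S0 reads c1=31/4 → after 1×micro: 0; S1 reads c0=4 → after 2×micro: 599/16; S2 reads c0=4 → after 3×micro: 2 ⇒ (c0=0, c1=599/16, c2=2)
macro 3: S0 reads c1=599/16 → after 1×micro: 2; S1 reads c0=0 → after 2×micro: 5391/64; S2 reads c0=0 → after 3×micro: 4 ⇒ (c0=2, c1=5391/64, c2=4)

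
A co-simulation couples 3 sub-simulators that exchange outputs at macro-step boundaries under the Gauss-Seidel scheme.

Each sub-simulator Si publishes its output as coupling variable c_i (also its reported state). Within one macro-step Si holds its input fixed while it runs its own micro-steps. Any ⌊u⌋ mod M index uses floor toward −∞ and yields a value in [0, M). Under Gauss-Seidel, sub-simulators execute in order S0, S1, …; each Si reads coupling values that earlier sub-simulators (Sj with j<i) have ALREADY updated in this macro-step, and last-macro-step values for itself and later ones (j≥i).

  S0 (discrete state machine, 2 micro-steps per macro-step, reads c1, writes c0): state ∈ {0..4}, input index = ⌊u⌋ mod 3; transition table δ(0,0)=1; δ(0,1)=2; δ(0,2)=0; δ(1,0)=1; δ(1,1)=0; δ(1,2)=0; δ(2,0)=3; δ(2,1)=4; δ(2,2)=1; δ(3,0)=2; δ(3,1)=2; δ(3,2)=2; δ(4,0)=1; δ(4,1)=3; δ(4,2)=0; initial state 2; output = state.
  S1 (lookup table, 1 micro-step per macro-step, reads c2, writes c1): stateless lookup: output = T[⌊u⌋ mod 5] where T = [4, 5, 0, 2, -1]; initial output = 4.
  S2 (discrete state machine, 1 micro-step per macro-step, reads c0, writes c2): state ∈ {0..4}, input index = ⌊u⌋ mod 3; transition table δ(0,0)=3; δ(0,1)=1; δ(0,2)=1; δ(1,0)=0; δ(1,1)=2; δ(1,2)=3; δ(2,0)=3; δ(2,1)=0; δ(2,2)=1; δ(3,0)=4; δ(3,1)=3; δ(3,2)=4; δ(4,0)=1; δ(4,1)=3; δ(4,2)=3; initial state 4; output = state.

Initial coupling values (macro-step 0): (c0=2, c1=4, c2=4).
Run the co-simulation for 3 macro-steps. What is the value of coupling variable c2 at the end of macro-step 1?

macro 1: S0 reads c1=4 → after 2×micro: 3; S1 reads c2=4 → after 1×micro: -1; S2 reads c0=3 → after 1×micro: 1 ⇒ (c0=3, c1=-1, c2=1)
macro 2: S0 reads c1=-1 → after 2×micro: 1; S1 reads c2=1 → after 1×micro: 5; S2 reads c0=1 → after 1×micro: 2 ⇒ (c0=1, c1=5, c2=2)
macro 3: S0 reads c1=5 → after 2×micro: 0; S1 reads c2=2 → after 1×micro: 0; S2 reads c0=0 → after 1×micro: 3 ⇒ (c0=0, c1=0, c2=3)

c2 at macro-step 1 = 1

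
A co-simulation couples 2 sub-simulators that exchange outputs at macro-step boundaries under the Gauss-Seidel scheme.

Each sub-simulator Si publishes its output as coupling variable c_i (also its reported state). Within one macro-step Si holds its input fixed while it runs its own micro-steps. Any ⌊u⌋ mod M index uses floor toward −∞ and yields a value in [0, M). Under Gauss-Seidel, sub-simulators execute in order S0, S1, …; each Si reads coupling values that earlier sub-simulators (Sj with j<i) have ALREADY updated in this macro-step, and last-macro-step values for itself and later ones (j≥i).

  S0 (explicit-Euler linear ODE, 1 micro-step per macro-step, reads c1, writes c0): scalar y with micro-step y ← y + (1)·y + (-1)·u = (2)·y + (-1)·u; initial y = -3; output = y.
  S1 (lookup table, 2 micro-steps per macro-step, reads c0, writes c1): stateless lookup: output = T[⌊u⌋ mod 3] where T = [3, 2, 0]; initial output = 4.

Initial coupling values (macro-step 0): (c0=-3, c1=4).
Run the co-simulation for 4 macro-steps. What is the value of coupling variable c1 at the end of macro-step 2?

macro 1: S0 reads c1=4 → after 1×micro: -10; S1 reads c0=-10 → after 2×micro: 0 ⇒ (c0=-10, c1=0)
macro 2: S0 reads c1=0 → after 1×micro: -20; S1 reads c0=-20 → after 2×micro: 2 ⇒ (c0=-20, c1=2)
macro 3: S0 reads c1=2 → after 1×micro: -42; S1 reads c0=-42 → after 2×micro: 3 ⇒ (c0=-42, c1=3)
macro 4: S0 reads c1=3 → after 1×micro: -87; S1 reads c0=-87 → after 2×micro: 3 ⇒ (c0=-87, c1=3)

c1 at macro-step 2 = 2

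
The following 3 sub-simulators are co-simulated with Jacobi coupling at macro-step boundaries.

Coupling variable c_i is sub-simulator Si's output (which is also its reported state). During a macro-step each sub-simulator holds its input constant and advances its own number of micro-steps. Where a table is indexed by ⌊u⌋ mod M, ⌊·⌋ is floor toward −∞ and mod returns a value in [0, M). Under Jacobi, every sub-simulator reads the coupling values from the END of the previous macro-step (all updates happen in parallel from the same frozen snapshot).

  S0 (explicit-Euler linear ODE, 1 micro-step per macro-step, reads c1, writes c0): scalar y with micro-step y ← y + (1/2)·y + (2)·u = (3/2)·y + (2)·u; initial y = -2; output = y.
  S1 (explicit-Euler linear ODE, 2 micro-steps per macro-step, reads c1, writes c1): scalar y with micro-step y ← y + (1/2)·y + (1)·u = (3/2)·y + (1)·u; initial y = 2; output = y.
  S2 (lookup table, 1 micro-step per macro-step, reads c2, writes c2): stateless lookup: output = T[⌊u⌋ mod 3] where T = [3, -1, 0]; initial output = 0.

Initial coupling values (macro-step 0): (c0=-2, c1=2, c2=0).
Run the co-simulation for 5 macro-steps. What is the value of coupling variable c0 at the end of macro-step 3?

c0 at macro-step 3 = 121

macro 1: S0 reads c1=2 → after 1×micro: 1; S1 reads c1=2 → after 2×micro: 19/2; S2 reads c2=0 → after 1×micro: 3 ⇒ (c0=1, c1=19/2, c2=3)
macro 2: S0 reads c1=19/2 → after 1×micro: 41/2; S1 reads c1=19/2 → after 2×micro: 361/8; S2 reads c2=3 → after 1×micro: 3 ⇒ (c0=41/2, c1=361/8, c2=3)
macro 3: S0 reads c1=361/8 → after 1×micro: 121; S1 reads c1=361/8 → after 2×micro: 6859/32; S2 reads c2=3 → after 1×micro: 3 ⇒ (c0=121, c1=6859/32, c2=3)
macro 4: S0 reads c1=6859/32 → after 1×micro: 9763/16; S1 reads c1=6859/32 → after 2×micro: 130321/128; S2 reads c2=3 → after 1×micro: 3 ⇒ (c0=9763/16, c1=130321/128, c2=3)
macro 5: S0 reads c1=130321/128 → after 1×micro: 188899/64; S1 reads c1=130321/128 → after 2×micro: 2476099/512; S2 reads c2=3 → after 1×micro: 3 ⇒ (c0=188899/64, c1=2476099/512, c2=3)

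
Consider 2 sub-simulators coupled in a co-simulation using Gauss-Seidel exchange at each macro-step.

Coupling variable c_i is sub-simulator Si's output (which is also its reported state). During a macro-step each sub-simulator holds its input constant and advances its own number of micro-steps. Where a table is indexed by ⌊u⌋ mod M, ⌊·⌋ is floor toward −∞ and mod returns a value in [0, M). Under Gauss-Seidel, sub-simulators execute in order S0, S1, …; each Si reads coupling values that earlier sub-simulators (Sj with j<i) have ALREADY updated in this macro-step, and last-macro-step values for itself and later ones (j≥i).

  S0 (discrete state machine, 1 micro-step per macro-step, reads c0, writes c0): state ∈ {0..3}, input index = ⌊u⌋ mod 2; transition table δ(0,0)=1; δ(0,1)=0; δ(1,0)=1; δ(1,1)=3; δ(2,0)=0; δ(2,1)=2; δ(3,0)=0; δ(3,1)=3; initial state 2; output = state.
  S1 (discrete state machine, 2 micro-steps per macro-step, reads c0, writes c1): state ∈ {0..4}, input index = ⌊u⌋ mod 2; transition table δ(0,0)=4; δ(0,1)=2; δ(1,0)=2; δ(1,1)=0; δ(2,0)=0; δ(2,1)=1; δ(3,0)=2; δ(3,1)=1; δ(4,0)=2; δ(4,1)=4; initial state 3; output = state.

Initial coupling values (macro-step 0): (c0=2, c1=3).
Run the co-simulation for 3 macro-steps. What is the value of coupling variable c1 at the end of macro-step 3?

macro 1: S0 reads c0=2 → after 1×micro: 0; S1 reads c0=0 → after 2×micro: 0 ⇒ (c0=0, c1=0)
macro 2: S0 reads c0=0 → after 1×micro: 1; S1 reads c0=1 → after 2×micro: 1 ⇒ (c0=1, c1=1)
macro 3: S0 reads c0=1 → after 1×micro: 3; S1 reads c0=3 → after 2×micro: 2 ⇒ (c0=3, c1=2)

c1 at macro-step 3 = 2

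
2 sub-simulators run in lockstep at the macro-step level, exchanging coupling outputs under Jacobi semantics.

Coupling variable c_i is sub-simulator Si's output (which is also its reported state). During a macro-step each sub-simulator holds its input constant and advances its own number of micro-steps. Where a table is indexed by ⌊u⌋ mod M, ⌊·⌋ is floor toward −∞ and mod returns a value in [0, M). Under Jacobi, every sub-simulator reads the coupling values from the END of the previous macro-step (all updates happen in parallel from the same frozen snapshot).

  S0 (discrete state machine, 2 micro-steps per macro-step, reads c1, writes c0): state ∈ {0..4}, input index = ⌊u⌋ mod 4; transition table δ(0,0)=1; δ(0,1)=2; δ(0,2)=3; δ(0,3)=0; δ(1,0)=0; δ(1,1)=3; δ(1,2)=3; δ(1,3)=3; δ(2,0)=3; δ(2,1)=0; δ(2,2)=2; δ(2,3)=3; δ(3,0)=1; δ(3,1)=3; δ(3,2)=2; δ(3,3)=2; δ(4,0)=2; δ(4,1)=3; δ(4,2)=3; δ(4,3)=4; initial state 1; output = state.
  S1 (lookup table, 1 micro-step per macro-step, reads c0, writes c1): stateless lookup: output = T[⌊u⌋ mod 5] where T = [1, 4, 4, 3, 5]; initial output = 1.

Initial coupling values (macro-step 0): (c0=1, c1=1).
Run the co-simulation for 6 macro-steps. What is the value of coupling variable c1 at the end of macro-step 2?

c1 at macro-step 2 = 3

macro 1: S0 reads c1=1 → after 2×micro: 3; S1 reads c0=1 → after 1×micro: 4 ⇒ (c0=3, c1=4)
macro 2: S0 reads c1=4 → after 2×micro: 0; S1 reads c0=3 → after 1×micro: 3 ⇒ (c0=0, c1=3)
macro 3: S0 reads c1=3 → after 2×micro: 0; S1 reads c0=0 → after 1×micro: 1 ⇒ (c0=0, c1=1)
macro 4: S0 reads c1=1 → after 2×micro: 0; S1 reads c0=0 → after 1×micro: 1 ⇒ (c0=0, c1=1)
macro 5: S0 reads c1=1 → after 2×micro: 0; S1 reads c0=0 → after 1×micro: 1 ⇒ (c0=0, c1=1)
macro 6: S0 reads c1=1 → after 2×micro: 0; S1 reads c0=0 → after 1×micro: 1 ⇒ (c0=0, c1=1)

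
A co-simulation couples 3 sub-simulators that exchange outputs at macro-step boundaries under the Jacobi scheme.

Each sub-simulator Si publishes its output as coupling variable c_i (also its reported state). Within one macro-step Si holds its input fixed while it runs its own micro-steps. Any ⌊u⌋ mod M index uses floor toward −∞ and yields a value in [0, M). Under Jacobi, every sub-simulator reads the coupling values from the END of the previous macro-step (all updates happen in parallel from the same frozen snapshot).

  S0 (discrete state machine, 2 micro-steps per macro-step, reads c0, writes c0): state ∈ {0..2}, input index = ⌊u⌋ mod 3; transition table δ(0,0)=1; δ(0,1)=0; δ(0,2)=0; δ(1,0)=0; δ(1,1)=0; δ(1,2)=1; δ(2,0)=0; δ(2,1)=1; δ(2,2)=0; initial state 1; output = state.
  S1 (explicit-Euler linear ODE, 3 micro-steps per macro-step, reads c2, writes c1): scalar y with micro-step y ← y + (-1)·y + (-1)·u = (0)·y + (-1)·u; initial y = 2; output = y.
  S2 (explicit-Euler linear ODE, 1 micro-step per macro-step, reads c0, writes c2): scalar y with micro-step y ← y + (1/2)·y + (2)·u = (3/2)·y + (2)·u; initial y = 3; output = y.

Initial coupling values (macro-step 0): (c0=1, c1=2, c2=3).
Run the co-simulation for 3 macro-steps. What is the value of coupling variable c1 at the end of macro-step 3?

macro 1: S0 reads c0=1 → after 2×micro: 0; S1 reads c2=3 → after 3×micro: -3; S2 reads c0=1 → after 1×micro: 13/2 ⇒ (c0=0, c1=-3, c2=13/2)
macro 2: S0 reads c0=0 → after 2×micro: 0; S1 reads c2=13/2 → after 3×micro: -13/2; S2 reads c0=0 → after 1×micro: 39/4 ⇒ (c0=0, c1=-13/2, c2=39/4)
macro 3: S0 reads c0=0 → after 2×micro: 0; S1 reads c2=39/4 → after 3×micro: -39/4; S2 reads c0=0 → after 1×micro: 117/8 ⇒ (c0=0, c1=-39/4, c2=117/8)

c1 at macro-step 3 = -39/4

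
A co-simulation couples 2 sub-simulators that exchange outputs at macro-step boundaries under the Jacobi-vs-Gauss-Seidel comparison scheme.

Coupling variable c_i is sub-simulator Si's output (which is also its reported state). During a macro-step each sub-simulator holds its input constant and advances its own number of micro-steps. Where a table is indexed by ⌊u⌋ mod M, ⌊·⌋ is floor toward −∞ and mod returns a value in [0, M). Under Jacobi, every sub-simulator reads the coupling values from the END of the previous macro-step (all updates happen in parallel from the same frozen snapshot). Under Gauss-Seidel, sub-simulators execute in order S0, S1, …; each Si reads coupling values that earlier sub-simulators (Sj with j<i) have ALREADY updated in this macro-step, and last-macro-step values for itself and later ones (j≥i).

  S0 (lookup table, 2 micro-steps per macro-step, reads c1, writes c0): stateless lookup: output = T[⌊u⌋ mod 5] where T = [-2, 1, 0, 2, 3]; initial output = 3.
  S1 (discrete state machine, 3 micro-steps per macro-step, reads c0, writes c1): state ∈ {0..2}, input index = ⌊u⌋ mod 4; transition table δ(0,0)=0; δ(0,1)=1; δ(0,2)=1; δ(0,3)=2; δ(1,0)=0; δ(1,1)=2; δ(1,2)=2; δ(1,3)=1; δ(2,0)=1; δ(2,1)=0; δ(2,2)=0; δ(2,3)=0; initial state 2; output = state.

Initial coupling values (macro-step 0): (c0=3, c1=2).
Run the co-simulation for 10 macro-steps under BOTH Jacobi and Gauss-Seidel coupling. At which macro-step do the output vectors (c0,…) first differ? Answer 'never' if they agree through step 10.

first divergence at macro-step: never

[Jacobi] macro 1: S0 reads c1=2 → after 2×micro: 0; S1 reads c0=3 → after 3×micro: 0 ⇒ (c0=0, c1=0)
[Jacobi] macro 2: S0 reads c1=0 → after 2×micro: -2; S1 reads c0=0 → after 3×micro: 0 ⇒ (c0=-2, c1=0)
[Jacobi] macro 3: S0 reads c1=0 → after 2×micro: -2; S1 reads c0=-2 → after 3×micro: 0 ⇒ (c0=-2, c1=0)
[Jacobi] macro 4: S0 reads c1=0 → after 2×micro: -2; S1 reads c0=-2 → after 3×micro: 0 ⇒ (c0=-2, c1=0)
[Jacobi] macro 5: S0 reads c1=0 → after 2×micro: -2; S1 reads c0=-2 → after 3×micro: 0 ⇒ (c0=-2, c1=0)
[Jacobi] macro 6: S0 reads c1=0 → after 2×micro: -2; S1 reads c0=-2 → after 3×micro: 0 ⇒ (c0=-2, c1=0)
[Jacobi] macro 7: S0 reads c1=0 → after 2×micro: -2; S1 reads c0=-2 → after 3×micro: 0 ⇒ (c0=-2, c1=0)
[Jacobi] macro 8: S0 reads c1=0 → after 2×micro: -2; S1 reads c0=-2 → after 3×micro: 0 ⇒ (c0=-2, c1=0)
[Jacobi] macro 9: S0 reads c1=0 → after 2×micro: -2; S1 reads c0=-2 → after 3×micro: 0 ⇒ (c0=-2, c1=0)
[Jacobi] macro 10: S0 reads c1=0 → after 2×micro: -2; S1 reads c0=-2 → after 3×micro: 0 ⇒ (c0=-2, c1=0)
[Gauss-Seidel] macro 1: S0 reads c1=2 → after 2×micro: 0; S1 reads c0=0 → after 3×micro: 0 ⇒ (c0=0, c1=0)
[Gauss-Seidel] macro 2: S0 reads c1=0 → after 2×micro: -2; S1 reads c0=-2 → after 3×micro: 0 ⇒ (c0=-2, c1=0)
[Gauss-Seidel] macro 3: S0 reads c1=0 → after 2×micro: -2; S1 reads c0=-2 → after 3×micro: 0 ⇒ (c0=-2, c1=0)
[Gauss-Seidel] macro 4: S0 reads c1=0 → after 2×micro: -2; S1 reads c0=-2 → after 3×micro: 0 ⇒ (c0=-2, c1=0)
[Gauss-Seidel] macro 5: S0 reads c1=0 → after 2×micro: -2; S1 reads c0=-2 → after 3×micro: 0 ⇒ (c0=-2, c1=0)
[Gauss-Seidel] macro 6: S0 reads c1=0 → after 2×micro: -2; S1 reads c0=-2 → after 3×micro: 0 ⇒ (c0=-2, c1=0)
[Gauss-Seidel] macro 7: S0 reads c1=0 → after 2×micro: -2; S1 reads c0=-2 → after 3×micro: 0 ⇒ (c0=-2, c1=0)
[Gauss-Seidel] macro 8: S0 reads c1=0 → after 2×micro: -2; S1 reads c0=-2 → after 3×micro: 0 ⇒ (c0=-2, c1=0)
[Gauss-Seidel] macro 9: S0 reads c1=0 → after 2×micro: -2; S1 reads c0=-2 → after 3×micro: 0 ⇒ (c0=-2, c1=0)
[Gauss-Seidel] macro 10: S0 reads c1=0 → after 2×micro: -2; S1 reads c0=-2 → after 3×micro: 0 ⇒ (c0=-2, c1=0)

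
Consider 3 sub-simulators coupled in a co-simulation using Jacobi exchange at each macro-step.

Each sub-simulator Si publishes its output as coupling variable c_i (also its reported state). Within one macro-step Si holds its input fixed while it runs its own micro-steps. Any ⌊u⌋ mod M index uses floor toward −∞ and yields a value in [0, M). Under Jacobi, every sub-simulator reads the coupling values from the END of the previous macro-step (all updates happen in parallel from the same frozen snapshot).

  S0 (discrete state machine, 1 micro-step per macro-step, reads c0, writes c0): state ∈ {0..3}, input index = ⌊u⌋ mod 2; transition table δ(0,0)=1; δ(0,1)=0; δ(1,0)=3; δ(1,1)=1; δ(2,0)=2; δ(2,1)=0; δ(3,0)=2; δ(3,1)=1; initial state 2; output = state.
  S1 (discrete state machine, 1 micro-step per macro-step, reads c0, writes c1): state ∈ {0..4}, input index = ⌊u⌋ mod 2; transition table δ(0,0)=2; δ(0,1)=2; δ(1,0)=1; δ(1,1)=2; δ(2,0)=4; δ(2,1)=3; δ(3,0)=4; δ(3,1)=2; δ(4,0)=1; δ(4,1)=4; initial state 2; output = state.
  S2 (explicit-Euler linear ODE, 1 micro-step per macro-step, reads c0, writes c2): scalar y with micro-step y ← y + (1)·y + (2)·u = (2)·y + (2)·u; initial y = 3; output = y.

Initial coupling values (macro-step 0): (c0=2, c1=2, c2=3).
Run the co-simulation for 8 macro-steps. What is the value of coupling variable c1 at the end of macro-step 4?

macro 1: S0 reads c0=2 → after 1×micro: 2; S1 reads c0=2 → after 1×micro: 4; S2 reads c0=2 → after 1×micro: 10 ⇒ (c0=2, c1=4, c2=10)
macro 2: S0 reads c0=2 → after 1×micro: 2; S1 reads c0=2 → after 1×micro: 1; S2 reads c0=2 → after 1×micro: 24 ⇒ (c0=2, c1=1, c2=24)
macro 3: S0 reads c0=2 → after 1×micro: 2; S1 reads c0=2 → after 1×micro: 1; S2 reads c0=2 → after 1×micro: 52 ⇒ (c0=2, c1=1, c2=52)
macro 4: S0 reads c0=2 → after 1×micro: 2; S1 reads c0=2 → after 1×micro: 1; S2 reads c0=2 → after 1×micro: 108 ⇒ (c0=2, c1=1, c2=108)
macro 5: S0 reads c0=2 → after 1×micro: 2; S1 reads c0=2 → after 1×micro: 1; S2 reads c0=2 → after 1×micro: 220 ⇒ (c0=2, c1=1, c2=220)
macro 6: S0 reads c0=2 → after 1×micro: 2; S1 reads c0=2 → after 1×micro: 1; S2 reads c0=2 → after 1×micro: 444 ⇒ (c0=2, c1=1, c2=444)
macro 7: S0 reads c0=2 → after 1×micro: 2; S1 reads c0=2 → after 1×micro: 1; S2 reads c0=2 → after 1×micro: 892 ⇒ (c0=2, c1=1, c2=892)
macro 8: S0 reads c0=2 → after 1×micro: 2; S1 reads c0=2 → after 1×micro: 1; S2 reads c0=2 → after 1×micro: 1788 ⇒ (c0=2, c1=1, c2=1788)

c1 at macro-step 4 = 1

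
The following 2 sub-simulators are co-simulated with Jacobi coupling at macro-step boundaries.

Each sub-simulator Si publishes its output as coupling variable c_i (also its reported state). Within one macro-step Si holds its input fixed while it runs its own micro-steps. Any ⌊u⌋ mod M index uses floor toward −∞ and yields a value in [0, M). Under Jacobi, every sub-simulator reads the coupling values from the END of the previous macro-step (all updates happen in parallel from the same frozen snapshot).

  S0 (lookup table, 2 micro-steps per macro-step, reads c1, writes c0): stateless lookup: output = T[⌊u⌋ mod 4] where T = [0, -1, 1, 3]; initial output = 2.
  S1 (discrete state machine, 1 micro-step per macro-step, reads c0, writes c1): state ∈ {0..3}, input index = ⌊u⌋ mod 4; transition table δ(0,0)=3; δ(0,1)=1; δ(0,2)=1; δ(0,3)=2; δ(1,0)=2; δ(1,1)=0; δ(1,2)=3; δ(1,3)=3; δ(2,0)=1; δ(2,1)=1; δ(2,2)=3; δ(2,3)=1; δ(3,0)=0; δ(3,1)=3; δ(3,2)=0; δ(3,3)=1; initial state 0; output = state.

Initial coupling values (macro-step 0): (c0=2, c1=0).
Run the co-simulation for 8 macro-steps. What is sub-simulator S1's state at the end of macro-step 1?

S1 state at macro-step 1 = 1

macro 1: S0 reads c1=0 → after 2×micro: 0; S1 reads c0=2 → after 1×micro: 1 ⇒ (c0=0, c1=1)
macro 2: S0 reads c1=1 → after 2×micro: -1; S1 reads c0=0 → after 1×micro: 2 ⇒ (c0=-1, c1=2)
macro 3: S0 reads c1=2 → after 2×micro: 1; S1 reads c0=-1 → after 1×micro: 1 ⇒ (c0=1, c1=1)
macro 4: S0 reads c1=1 → after 2×micro: -1; S1 reads c0=1 → after 1×micro: 0 ⇒ (c0=-1, c1=0)
macro 5: S0 reads c1=0 → after 2×micro: 0; S1 reads c0=-1 → after 1×micro: 2 ⇒ (c0=0, c1=2)
macro 6: S0 reads c1=2 → after 2×micro: 1; S1 reads c0=0 → after 1×micro: 1 ⇒ (c0=1, c1=1)
macro 7: S0 reads c1=1 → after 2×micro: -1; S1 reads c0=1 → after 1×micro: 0 ⇒ (c0=-1, c1=0)
macro 8: S0 reads c1=0 → after 2×micro: 0; S1 reads c0=-1 → after 1×micro: 2 ⇒ (c0=0, c1=2)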